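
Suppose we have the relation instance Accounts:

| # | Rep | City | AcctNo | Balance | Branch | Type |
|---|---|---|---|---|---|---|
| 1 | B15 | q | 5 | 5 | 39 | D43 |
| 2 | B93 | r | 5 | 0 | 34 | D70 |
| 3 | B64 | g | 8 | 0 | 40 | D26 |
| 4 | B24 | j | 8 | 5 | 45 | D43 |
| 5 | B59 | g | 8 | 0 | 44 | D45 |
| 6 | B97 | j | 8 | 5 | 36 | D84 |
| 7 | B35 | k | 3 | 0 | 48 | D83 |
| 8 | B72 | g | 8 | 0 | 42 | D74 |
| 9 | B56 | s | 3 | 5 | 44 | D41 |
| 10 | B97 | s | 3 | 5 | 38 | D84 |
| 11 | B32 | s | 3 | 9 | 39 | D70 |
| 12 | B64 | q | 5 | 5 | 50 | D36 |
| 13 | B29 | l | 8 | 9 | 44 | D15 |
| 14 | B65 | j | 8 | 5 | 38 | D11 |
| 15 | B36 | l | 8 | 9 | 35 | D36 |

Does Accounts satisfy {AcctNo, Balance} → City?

Yes

(AcctNo=5, Balance=5): rows 1, 12 → City = q, q ✓
(AcctNo=5, Balance=0): row 2 → City = r ✓
(AcctNo=8, Balance=0): rows 3, 5, 8 → City = g, g, g ✓
(AcctNo=8, Balance=5): rows 4, 6, 14 → City = j, j, j ✓
(AcctNo=3, Balance=0): row 7 → City = k ✓
(AcctNo=3, Balance=5): rows 9, 10 → City = s, s ✓
(AcctNo=3, Balance=9): row 11 → City = s ✓
(AcctNo=8, Balance=9): rows 13, 15 → City = l, l ✓
Every {AcctNo, Balance} value is associated with a single City value, so {AcctNo, Balance} → City holds.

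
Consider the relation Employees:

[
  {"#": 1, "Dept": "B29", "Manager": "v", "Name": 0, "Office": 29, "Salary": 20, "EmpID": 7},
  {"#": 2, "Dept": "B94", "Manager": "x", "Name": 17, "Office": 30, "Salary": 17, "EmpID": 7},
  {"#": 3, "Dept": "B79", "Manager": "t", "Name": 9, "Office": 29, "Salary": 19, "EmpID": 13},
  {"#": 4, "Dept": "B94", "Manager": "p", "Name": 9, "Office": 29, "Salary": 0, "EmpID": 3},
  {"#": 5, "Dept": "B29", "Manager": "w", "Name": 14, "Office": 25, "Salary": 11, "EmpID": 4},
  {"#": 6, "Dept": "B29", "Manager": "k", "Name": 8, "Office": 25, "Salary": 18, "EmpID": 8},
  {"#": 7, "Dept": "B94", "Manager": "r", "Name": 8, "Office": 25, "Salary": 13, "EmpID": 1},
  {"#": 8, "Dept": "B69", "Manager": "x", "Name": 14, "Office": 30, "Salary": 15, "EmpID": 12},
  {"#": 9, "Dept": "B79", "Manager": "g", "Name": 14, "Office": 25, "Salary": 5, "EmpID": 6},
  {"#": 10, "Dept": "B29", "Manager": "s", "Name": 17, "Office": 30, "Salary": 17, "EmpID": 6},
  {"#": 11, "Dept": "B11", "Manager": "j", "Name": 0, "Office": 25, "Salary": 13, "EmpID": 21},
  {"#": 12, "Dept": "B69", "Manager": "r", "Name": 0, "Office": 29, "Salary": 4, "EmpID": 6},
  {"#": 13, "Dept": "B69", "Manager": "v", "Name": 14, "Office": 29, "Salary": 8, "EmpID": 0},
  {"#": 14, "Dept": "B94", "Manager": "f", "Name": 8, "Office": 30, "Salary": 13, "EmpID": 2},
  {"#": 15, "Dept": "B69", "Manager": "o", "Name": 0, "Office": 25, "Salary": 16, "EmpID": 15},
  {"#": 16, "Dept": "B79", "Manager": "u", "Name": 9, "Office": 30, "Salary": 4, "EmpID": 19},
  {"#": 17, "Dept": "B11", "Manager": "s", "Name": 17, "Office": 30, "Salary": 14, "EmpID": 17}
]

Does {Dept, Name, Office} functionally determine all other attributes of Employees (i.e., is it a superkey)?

All 17 rows have distinct {Dept, Name, Office} values, so {Dept, Name, Office} → (all attributes) holds and {Dept, Name, Office} is a superkey.

Yes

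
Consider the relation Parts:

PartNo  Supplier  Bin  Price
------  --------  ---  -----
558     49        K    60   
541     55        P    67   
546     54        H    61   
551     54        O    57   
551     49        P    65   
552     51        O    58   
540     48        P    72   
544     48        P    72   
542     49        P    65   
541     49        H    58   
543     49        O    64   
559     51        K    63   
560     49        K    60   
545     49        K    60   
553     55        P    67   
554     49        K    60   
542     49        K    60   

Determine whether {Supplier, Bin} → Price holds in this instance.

Yes

(Supplier=49, Bin=K): 5 rows → Price = 60, 60, 60, 60, 60 ✓
(Supplier=55, Bin=P): 2 rows → Price = 67, 67 ✓
(Supplier=54, Bin=H): 1 row → Price = 61 ✓
(Supplier=54, Bin=O): 1 row → Price = 57 ✓
(Supplier=49, Bin=P): 2 rows → Price = 65, 65 ✓
(Supplier=51, Bin=O): 1 row → Price = 58 ✓
(Supplier=48, Bin=P): 2 rows → Price = 72, 72 ✓
(Supplier=49, Bin=H): 1 row → Price = 58 ✓
(Supplier=49, Bin=O): 1 row → Price = 64 ✓
(Supplier=51, Bin=K): 1 row → Price = 63 ✓
Every {Supplier, Bin} value is associated with a single Price value, so {Supplier, Bin} → Price holds.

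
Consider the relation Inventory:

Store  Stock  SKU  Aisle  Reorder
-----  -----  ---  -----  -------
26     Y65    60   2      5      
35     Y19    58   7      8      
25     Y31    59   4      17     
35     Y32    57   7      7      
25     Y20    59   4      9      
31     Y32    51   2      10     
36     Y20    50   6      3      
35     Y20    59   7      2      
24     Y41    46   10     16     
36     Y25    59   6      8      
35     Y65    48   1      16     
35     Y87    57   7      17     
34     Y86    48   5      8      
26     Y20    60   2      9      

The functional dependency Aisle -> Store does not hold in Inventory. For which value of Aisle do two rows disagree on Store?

Aisle=2: 3 rows → Store takes values {26, 31} — violation
Aisle=7: 4 rows → Store = 35, 35, 35, 35 ✓
Aisle=4: 2 rows → Store = 25, 25 ✓
Aisle=6: 2 rows → Store = 36, 36 ✓
Aisle=10: 1 row → Store = 24 ✓
Aisle=1: 1 row → Store = 35 ✓
Aisle=5: 1 row → Store = 34 ✓
The only Aisle value with inconsistent Store is Aisle=2.

2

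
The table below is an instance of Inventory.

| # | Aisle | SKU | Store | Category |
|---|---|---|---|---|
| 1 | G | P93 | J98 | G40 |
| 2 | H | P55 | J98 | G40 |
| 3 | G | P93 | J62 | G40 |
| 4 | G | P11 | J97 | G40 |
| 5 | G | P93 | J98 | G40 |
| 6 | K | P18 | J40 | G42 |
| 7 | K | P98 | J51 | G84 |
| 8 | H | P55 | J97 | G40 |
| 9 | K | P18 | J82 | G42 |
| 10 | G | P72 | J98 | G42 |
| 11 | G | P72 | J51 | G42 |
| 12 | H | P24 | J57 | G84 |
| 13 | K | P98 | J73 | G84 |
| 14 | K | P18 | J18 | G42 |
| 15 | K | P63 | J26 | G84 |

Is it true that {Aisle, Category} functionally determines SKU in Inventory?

No

(Aisle=G, Category=G40): rows 1, 3, 4, 5 → SKU takes values {P93, P11} — violation
(Aisle=H, Category=G40): rows 2, 8 → SKU = P55, P55 ✓
(Aisle=K, Category=G42): rows 6, 9, 14 → SKU = P18, P18, P18 ✓
(Aisle=K, Category=G84): rows 7, 13, 15 → SKU takes values {P98, P63} — violation
(Aisle=G, Category=G42): rows 10, 11 → SKU = P72, P72 ✓
(Aisle=H, Category=G84): row 12 → SKU = P24 ✓
Two rows agree on {Aisle, Category} but differ on SKU, so {Aisle, Category} → SKU does not hold.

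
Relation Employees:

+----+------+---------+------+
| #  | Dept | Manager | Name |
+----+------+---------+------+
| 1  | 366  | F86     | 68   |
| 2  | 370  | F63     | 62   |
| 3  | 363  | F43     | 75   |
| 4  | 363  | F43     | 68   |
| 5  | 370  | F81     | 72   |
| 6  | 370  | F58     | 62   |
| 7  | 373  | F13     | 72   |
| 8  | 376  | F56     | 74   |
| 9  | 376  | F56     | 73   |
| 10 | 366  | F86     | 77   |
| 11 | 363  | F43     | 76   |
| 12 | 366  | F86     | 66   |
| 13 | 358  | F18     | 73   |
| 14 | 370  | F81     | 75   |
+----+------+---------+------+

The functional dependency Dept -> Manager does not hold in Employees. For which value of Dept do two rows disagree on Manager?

Dept=366: rows 1, 10, 12 → Manager = F86, F86, F86 ✓
Dept=370: rows 2, 5, 6, 14 → Manager takes values {F63, F81, F58} — violation
Dept=363: rows 3, 4, 11 → Manager = F43, F43, F43 ✓
Dept=373: row 7 → Manager = F13 ✓
Dept=376: rows 8, 9 → Manager = F56, F56 ✓
Dept=358: row 13 → Manager = F18 ✓
The only Dept value with inconsistent Manager is Dept=370.

370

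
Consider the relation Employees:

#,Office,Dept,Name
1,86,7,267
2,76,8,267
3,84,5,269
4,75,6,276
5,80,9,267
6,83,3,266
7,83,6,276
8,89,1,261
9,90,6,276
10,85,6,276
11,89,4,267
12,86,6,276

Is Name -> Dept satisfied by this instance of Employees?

No

Name=267: rows 1, 2, 5, 11 → Dept takes values {7, 8, 9, 4} — violation
Name=269: row 3 → Dept = 5 ✓
Name=276: rows 4, 7, 9, 10, 12 → Dept = 6, 6, 6, 6, 6 ✓
Name=266: row 6 → Dept = 3 ✓
Name=261: row 8 → Dept = 1 ✓
Two rows agree on Name but differ on Dept, so Name -> Dept does not hold.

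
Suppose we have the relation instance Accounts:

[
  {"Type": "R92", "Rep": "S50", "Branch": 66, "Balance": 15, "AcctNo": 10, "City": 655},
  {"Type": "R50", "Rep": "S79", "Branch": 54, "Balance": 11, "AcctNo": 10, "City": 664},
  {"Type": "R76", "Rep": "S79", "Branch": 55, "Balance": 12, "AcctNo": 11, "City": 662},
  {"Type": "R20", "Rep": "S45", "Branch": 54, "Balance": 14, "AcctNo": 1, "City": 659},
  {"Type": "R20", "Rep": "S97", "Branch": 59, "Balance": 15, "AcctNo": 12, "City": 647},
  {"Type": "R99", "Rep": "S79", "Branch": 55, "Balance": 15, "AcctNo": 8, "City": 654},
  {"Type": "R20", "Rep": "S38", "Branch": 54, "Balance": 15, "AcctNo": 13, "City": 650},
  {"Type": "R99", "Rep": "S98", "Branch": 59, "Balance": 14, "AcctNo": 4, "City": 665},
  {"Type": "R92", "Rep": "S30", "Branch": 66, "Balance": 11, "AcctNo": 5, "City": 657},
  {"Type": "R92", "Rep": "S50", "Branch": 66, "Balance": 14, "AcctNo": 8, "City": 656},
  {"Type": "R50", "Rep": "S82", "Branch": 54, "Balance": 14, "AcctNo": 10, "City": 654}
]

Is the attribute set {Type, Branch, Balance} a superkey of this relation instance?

All 11 rows have distinct {Type, Branch, Balance} values, so {Type, Branch, Balance} → (all attributes) holds and {Type, Branch, Balance} is a superkey.

Yes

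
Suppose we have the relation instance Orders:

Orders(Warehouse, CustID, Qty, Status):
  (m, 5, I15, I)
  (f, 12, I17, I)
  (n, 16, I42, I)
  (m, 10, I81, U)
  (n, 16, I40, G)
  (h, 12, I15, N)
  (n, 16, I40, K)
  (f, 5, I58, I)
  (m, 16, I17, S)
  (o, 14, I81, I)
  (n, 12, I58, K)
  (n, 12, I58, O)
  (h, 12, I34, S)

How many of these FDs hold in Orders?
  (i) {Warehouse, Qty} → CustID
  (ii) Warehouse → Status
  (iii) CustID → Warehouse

(i) {Warehouse, Qty} → CustID: every LHS value maps to a single RHS value — holds.
(ii) Warehouse → Status: Warehouse=m: 3 rows → Status takes values {I, U, S} — violation; Warehouse=n: 5 rows → Status takes values {I, G, K, O} — violation; Warehouse=h: 2 rows → Status takes values {N, S} — violation — fails.
(iii) CustID → Warehouse: CustID=5: 2 rows → Warehouse takes values {m, f} — violation; CustID=12: 5 rows → Warehouse takes values {f, h, n} — violation; CustID=16: 4 rows → Warehouse takes values {n, m} — violation — fails.
1 of the 3 dependencies holds.

1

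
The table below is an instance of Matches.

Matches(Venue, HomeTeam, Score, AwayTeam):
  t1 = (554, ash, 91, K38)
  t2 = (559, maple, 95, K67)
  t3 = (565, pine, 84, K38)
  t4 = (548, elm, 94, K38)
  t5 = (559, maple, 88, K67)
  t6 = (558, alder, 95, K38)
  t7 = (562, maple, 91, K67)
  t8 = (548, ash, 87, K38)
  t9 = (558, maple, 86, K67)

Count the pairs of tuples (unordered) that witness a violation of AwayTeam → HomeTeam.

9

AwayTeam=K38: violating pairs (1,3), (1,4), (1,6), (3,4), (3,6), (3,8), (4,6), (4,8), (6,8) — 9 pairs.
AwayTeam=K67: all 4 rows agree on HomeTeam — 0 pairs.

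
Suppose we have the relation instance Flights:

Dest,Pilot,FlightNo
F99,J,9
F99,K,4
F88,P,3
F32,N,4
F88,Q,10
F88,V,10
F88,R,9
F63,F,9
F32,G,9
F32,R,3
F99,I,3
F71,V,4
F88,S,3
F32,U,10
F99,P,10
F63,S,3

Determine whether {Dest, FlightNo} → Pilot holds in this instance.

No

(Dest=F99, FlightNo=9): 1 row → Pilot = J ✓
(Dest=F99, FlightNo=4): 1 row → Pilot = K ✓
(Dest=F88, FlightNo=3): 2 rows → Pilot takes values {P, S} — violation
(Dest=F32, FlightNo=4): 1 row → Pilot = N ✓
(Dest=F88, FlightNo=10): 2 rows → Pilot takes values {Q, V} — violation
(Dest=F88, FlightNo=9): 1 row → Pilot = R ✓
(Dest=F63, FlightNo=9): 1 row → Pilot = F ✓
(Dest=F32, FlightNo=9): 1 row → Pilot = G ✓
(Dest=F32, FlightNo=3): 1 row → Pilot = R ✓
(Dest=F99, FlightNo=3): 1 row → Pilot = I ✓
(Dest=F71, FlightNo=4): 1 row → Pilot = V ✓
(Dest=F32, FlightNo=10): 1 row → Pilot = U ✓
(Dest=F99, FlightNo=10): 1 row → Pilot = P ✓
(Dest=F63, FlightNo=3): 1 row → Pilot = S ✓
Two rows agree on {Dest, FlightNo} but differ on Pilot, so {Dest, FlightNo} → Pilot does not hold.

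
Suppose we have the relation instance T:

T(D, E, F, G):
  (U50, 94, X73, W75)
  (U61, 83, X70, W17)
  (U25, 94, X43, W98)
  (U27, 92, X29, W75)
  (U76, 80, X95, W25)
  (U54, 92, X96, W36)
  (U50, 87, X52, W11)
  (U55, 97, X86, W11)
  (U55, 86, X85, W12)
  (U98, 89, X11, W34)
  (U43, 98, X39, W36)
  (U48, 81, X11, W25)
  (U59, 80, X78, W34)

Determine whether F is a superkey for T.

No

Two distinct rows share F=X11, so F does not determine every attribute — not a superkey.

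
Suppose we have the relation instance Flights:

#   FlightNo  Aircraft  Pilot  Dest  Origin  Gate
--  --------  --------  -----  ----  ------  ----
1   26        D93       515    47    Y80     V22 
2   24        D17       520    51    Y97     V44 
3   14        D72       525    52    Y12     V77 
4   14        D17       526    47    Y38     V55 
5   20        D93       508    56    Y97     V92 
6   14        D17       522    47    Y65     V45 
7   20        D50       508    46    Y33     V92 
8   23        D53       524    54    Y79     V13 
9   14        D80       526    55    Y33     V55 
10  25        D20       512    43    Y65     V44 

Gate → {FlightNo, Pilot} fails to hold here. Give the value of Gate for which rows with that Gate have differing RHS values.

Gate=V22: row 1 → {FlightNo,Pilot} = (26, 515) ✓
Gate=V44: rows 2, 10 → {FlightNo,Pilot} takes values {(24, 520), (25, 512)} — violation
Gate=V77: row 3 → {FlightNo,Pilot} = (14, 525) ✓
Gate=V55: rows 4, 9 → {FlightNo,Pilot} = (14, 526), (14, 526) ✓
Gate=V92: rows 5, 7 → {FlightNo,Pilot} = (20, 508), (20, 508) ✓
Gate=V45: row 6 → {FlightNo,Pilot} = (14, 522) ✓
Gate=V13: row 8 → {FlightNo,Pilot} = (23, 524) ✓
The only Gate value with inconsistent RHS is Gate=V44.

V44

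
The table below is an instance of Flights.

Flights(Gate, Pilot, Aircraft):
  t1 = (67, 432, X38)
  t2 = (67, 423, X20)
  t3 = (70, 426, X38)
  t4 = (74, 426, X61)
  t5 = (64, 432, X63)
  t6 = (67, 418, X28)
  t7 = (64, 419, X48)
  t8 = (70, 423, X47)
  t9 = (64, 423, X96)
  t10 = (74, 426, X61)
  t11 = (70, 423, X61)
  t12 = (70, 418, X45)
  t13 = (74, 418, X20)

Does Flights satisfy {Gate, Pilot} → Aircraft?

No

(Gate=67, Pilot=432): row 1 → Aircraft = X38 ✓
(Gate=67, Pilot=423): row 2 → Aircraft = X20 ✓
(Gate=70, Pilot=426): row 3 → Aircraft = X38 ✓
(Gate=74, Pilot=426): rows 4, 10 → Aircraft = X61, X61 ✓
(Gate=64, Pilot=432): row 5 → Aircraft = X63 ✓
(Gate=67, Pilot=418): row 6 → Aircraft = X28 ✓
(Gate=64, Pilot=419): row 7 → Aircraft = X48 ✓
(Gate=70, Pilot=423): rows 8, 11 → Aircraft takes values {X47, X61} — violation
(Gate=64, Pilot=423): row 9 → Aircraft = X96 ✓
(Gate=70, Pilot=418): row 12 → Aircraft = X45 ✓
(Gate=74, Pilot=418): row 13 → Aircraft = X20 ✓
Two rows agree on {Gate, Pilot} but differ on Aircraft, so {Gate, Pilot} → Aircraft does not hold.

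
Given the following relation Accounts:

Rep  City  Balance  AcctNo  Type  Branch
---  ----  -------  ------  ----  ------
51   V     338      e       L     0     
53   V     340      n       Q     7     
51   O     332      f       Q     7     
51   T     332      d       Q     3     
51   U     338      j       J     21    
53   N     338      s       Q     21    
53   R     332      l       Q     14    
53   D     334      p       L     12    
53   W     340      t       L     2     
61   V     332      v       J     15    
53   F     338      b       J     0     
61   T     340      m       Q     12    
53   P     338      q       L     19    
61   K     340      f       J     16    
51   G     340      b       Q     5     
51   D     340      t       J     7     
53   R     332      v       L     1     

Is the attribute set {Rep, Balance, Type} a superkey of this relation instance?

Two distinct rows share (Rep=51, Balance=332, Type=Q), so {Rep, Balance, Type} does not determine every attribute — not a superkey.

No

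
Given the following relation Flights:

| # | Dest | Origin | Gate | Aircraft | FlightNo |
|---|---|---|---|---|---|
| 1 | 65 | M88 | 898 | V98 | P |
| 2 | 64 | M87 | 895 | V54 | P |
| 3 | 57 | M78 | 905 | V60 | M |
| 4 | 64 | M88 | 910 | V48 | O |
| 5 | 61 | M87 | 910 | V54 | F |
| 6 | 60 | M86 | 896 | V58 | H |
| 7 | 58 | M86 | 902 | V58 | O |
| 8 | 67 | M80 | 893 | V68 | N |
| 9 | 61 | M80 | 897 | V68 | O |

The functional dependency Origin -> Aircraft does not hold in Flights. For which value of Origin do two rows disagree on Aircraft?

Origin=M88: rows 1, 4 → Aircraft takes values {V98, V48} — violation
Origin=M87: rows 2, 5 → Aircraft = V54, V54 ✓
Origin=M78: row 3 → Aircraft = V60 ✓
Origin=M86: rows 6, 7 → Aircraft = V58, V58 ✓
Origin=M80: rows 8, 9 → Aircraft = V68, V68 ✓
The only Origin value with inconsistent Aircraft is Origin=M88.

M88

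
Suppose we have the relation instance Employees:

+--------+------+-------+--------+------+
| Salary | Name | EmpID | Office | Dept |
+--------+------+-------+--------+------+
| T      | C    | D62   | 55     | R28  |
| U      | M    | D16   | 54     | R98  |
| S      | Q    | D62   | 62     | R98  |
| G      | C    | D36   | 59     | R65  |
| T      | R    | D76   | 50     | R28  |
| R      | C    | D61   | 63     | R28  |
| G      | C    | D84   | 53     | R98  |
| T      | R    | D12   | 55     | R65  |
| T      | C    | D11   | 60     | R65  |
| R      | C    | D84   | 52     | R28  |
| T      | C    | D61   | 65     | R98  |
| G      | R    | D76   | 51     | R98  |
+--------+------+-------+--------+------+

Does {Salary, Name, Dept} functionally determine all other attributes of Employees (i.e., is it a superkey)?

Two distinct rows share (Salary=R, Name=C, Dept=R28), so {Salary, Name, Dept} does not determine every attribute — not a superkey.

No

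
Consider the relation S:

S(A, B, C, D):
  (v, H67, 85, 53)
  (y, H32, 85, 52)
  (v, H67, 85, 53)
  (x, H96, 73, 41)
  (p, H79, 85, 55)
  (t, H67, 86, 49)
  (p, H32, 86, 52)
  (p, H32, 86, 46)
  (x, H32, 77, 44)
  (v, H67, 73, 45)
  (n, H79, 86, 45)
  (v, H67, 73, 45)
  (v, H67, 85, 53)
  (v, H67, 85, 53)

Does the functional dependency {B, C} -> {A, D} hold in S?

(B=H67, C=85): 4 rows → {A,D} = (v, 53), (v, 53), (v, 53), (v, 53) ✓
(B=H32, C=85): 1 row → {A,D} = (y, 52) ✓
(B=H96, C=73): 1 row → {A,D} = (x, 41) ✓
(B=H79, C=85): 1 row → {A,D} = (p, 55) ✓
(B=H67, C=86): 1 row → {A,D} = (t, 49) ✓
(B=H32, C=86): 2 rows → {A,D} takes values {(p, 52), (p, 46)} — violation
(B=H32, C=77): 1 row → {A,D} = (x, 44) ✓
(B=H67, C=73): 2 rows → {A,D} = (v, 45), (v, 45) ✓
(B=H79, C=86): 1 row → {A,D} = (n, 45) ✓
Two rows agree on {B, C} but differ on {A, D}, so {B, C} -> {A, D} does not hold.

No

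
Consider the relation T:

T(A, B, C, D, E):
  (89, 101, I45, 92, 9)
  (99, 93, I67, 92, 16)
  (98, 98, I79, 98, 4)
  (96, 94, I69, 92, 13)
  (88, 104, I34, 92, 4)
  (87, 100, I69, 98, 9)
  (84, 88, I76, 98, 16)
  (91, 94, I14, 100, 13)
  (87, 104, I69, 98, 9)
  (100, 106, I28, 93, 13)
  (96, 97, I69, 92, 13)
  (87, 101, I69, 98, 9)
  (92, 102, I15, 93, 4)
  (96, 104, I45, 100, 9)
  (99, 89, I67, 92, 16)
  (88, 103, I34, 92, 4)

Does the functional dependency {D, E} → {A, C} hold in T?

(D=92, E=9): 1 row → {A,C} = (89, I45) ✓
(D=92, E=16): 2 rows → {A,C} = (99, I67), (99, I67) ✓
(D=98, E=4): 1 row → {A,C} = (98, I79) ✓
(D=92, E=13): 2 rows → {A,C} = (96, I69), (96, I69) ✓
(D=92, E=4): 2 rows → {A,C} = (88, I34), (88, I34) ✓
(D=98, E=9): 3 rows → {A,C} = (87, I69), (87, I69), (87, I69) ✓
(D=98, E=16): 1 row → {A,C} = (84, I76) ✓
(D=100, E=13): 1 row → {A,C} = (91, I14) ✓
(D=93, E=13): 1 row → {A,C} = (100, I28) ✓
(D=93, E=4): 1 row → {A,C} = (92, I15) ✓
(D=100, E=9): 1 row → {A,C} = (96, I45) ✓
Every {D, E} value is associated with a single {A, C} value, so {D, E} → {A, C} holds.

Yes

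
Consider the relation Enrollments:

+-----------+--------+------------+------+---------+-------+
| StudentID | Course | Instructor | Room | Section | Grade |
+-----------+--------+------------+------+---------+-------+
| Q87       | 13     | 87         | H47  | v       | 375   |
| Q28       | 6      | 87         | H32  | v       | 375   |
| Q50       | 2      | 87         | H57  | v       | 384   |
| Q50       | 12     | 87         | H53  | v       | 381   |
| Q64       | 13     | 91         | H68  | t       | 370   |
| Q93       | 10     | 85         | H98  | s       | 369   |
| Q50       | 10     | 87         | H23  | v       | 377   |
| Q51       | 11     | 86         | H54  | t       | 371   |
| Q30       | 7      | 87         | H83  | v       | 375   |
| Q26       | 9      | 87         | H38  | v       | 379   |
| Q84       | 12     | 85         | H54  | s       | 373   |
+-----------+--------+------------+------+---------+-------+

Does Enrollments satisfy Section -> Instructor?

No

Section=v: 7 rows → Instructor = 87, 87, 87, 87, 87, 87, 87 ✓
Section=t: 2 rows → Instructor takes values {91, 86} — violation
Section=s: 2 rows → Instructor = 85, 85 ✓
Two rows agree on Section but differ on Instructor, so Section -> Instructor does not hold.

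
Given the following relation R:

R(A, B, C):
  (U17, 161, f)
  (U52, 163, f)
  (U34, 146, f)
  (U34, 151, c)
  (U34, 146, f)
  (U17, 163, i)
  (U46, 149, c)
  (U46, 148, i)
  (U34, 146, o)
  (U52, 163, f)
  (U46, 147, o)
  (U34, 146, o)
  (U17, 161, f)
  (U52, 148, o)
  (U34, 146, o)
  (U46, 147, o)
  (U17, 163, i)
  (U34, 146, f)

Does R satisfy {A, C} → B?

Yes

(A=U17, C=f): 2 rows → B = 161, 161 ✓
(A=U52, C=f): 2 rows → B = 163, 163 ✓
(A=U34, C=f): 3 rows → B = 146, 146, 146 ✓
(A=U34, C=c): 1 row → B = 151 ✓
(A=U17, C=i): 2 rows → B = 163, 163 ✓
(A=U46, C=c): 1 row → B = 149 ✓
(A=U46, C=i): 1 row → B = 148 ✓
(A=U34, C=o): 3 rows → B = 146, 146, 146 ✓
(A=U46, C=o): 2 rows → B = 147, 147 ✓
(A=U52, C=o): 1 row → B = 148 ✓
Every {A, C} value is associated with a single B value, so {A, C} → B holds.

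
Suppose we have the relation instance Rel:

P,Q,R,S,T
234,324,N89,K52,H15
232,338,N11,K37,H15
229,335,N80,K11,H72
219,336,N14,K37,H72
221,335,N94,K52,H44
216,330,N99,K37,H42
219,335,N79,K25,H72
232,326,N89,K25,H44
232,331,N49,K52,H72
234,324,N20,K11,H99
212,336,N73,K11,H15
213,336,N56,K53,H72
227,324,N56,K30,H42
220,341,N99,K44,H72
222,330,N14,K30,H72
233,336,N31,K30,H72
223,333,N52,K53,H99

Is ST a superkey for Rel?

No

Two distinct rows share (S=K30, T=H72), so ST does not determine every attribute — not a superkey.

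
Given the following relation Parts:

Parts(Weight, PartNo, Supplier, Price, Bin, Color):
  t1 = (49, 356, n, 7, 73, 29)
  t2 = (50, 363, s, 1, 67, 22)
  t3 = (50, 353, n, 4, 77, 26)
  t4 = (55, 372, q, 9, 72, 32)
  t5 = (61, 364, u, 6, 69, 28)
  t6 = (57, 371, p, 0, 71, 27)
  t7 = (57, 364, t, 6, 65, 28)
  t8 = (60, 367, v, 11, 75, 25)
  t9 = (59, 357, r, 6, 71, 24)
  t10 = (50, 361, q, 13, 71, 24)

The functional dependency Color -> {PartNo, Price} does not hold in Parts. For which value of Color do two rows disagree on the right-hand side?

24

Color=29: row 1 → {PartNo,Price} = (356, 7) ✓
Color=22: row 2 → {PartNo,Price} = (363, 1) ✓
Color=26: row 3 → {PartNo,Price} = (353, 4) ✓
Color=32: row 4 → {PartNo,Price} = (372, 9) ✓
Color=28: rows 5, 7 → {PartNo,Price} = (364, 6), (364, 6) ✓
Color=27: row 6 → {PartNo,Price} = (371, 0) ✓
Color=25: row 8 → {PartNo,Price} = (367, 11) ✓
Color=24: rows 9, 10 → {PartNo,Price} takes values {(357, 6), (361, 13)} — violation
The only Color value with inconsistent RHS is Color=24.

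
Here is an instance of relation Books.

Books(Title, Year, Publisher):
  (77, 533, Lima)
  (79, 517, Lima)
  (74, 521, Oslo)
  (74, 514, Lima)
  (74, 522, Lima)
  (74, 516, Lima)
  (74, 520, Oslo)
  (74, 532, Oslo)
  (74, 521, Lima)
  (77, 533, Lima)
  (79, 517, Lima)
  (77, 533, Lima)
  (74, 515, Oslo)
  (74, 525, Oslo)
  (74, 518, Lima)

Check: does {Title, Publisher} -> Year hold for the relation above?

No

(Title=77, Publisher=Lima): 3 rows → Year = 533, 533, 533 ✓
(Title=79, Publisher=Lima): 2 rows → Year = 517, 517 ✓
(Title=74, Publisher=Oslo): 5 rows → Year takes values {521, 520, 532, 515, 525} — violation
(Title=74, Publisher=Lima): 5 rows → Year takes values {514, 522, 516, 521, 518} — violation
Two rows agree on {Title, Publisher} but differ on Year, so {Title, Publisher} -> Year does not hold.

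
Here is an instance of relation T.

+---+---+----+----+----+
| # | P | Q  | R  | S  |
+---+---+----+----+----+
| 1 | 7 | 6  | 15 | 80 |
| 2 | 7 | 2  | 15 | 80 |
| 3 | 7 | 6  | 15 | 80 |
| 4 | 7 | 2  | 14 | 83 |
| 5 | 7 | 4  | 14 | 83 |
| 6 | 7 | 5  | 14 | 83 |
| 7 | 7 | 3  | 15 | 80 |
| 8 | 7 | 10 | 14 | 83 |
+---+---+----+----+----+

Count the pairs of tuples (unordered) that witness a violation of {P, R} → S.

0

(P=7, R=15): all 4 rows agree on S — 0 pairs.
(P=7, R=14): all 4 rows agree on S — 0 pairs.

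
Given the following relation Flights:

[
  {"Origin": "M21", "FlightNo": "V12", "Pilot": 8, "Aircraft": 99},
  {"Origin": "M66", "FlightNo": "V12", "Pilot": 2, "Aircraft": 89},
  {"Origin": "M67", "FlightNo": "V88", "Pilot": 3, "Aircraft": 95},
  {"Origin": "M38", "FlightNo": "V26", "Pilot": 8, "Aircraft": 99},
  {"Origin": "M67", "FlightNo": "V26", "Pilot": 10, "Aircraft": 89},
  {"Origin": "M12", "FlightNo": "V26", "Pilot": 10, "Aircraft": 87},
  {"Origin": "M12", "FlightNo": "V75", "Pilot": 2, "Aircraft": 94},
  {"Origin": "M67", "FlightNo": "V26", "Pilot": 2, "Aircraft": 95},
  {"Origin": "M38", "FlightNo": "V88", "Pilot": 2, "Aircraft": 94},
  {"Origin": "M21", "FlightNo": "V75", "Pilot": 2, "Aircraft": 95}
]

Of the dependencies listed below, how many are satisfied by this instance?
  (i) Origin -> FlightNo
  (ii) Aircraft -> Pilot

(i) Origin -> FlightNo: Origin=M21: 2 rows → FlightNo takes values {V12, V75} — violation; Origin=M67: 3 rows → FlightNo takes values {V88, V26} — violation; Origin=M38: 2 rows → FlightNo takes values {V26, V88} — violation; Origin=M12: 2 rows → FlightNo takes values {V26, V75} — violation — fails.
(ii) Aircraft -> Pilot: Aircraft=89: 2 rows → Pilot takes values {2, 10} — violation; Aircraft=95: 3 rows → Pilot takes values {3, 2} — violation — fails.
None of the 2 dependencies hold.

0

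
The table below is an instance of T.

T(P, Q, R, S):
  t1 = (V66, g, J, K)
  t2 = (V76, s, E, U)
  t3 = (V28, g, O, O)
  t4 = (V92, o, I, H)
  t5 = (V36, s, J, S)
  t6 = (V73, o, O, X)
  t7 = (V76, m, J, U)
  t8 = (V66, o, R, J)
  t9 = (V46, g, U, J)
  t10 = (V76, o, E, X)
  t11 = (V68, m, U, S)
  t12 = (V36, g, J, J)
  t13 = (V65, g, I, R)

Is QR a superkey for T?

Rows 1 and 12 have the same QR value (Q=g, R=J) but are distinct tuples, so QR does not determine every attribute — not a superkey.

No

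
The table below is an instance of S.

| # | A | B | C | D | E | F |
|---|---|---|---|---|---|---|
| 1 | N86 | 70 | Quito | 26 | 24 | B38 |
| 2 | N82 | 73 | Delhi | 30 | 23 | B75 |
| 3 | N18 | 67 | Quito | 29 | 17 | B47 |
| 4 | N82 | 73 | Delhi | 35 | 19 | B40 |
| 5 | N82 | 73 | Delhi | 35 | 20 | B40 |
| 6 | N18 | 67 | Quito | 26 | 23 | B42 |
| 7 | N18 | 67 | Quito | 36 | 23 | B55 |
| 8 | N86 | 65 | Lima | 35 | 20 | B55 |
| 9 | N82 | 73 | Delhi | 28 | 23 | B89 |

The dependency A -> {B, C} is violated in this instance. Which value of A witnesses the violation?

A=N86: rows 1, 8 → {B,C} takes values {(70, Quito), (65, Lima)} — violation
A=N82: rows 2, 4, 5, 9 → {B,C} = (73, Delhi), (73, Delhi), (73, Delhi), (73, Delhi) ✓
A=N18: rows 3, 6, 7 → {B,C} = (67, Quito), (67, Quito), (67, Quito) ✓
The only A value with inconsistent RHS is A=N86.

N86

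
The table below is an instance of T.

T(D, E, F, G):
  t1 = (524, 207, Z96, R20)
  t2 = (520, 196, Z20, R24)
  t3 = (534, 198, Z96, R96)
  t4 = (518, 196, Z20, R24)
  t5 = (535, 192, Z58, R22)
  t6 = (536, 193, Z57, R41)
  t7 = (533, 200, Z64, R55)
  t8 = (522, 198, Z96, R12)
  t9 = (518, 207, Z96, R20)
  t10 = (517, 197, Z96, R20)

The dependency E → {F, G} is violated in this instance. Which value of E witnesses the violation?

E=207: rows 1, 9 → {F,G} = (Z96, R20), (Z96, R20) ✓
E=196: rows 2, 4 → {F,G} = (Z20, R24), (Z20, R24) ✓
E=198: rows 3, 8 → {F,G} takes values {(Z96, R96), (Z96, R12)} — violation
E=192: row 5 → {F,G} = (Z58, R22) ✓
E=193: row 6 → {F,G} = (Z57, R41) ✓
E=200: row 7 → {F,G} = (Z64, R55) ✓
E=197: row 10 → {F,G} = (Z96, R20) ✓
The only E value with inconsistent RHS is E=198.

198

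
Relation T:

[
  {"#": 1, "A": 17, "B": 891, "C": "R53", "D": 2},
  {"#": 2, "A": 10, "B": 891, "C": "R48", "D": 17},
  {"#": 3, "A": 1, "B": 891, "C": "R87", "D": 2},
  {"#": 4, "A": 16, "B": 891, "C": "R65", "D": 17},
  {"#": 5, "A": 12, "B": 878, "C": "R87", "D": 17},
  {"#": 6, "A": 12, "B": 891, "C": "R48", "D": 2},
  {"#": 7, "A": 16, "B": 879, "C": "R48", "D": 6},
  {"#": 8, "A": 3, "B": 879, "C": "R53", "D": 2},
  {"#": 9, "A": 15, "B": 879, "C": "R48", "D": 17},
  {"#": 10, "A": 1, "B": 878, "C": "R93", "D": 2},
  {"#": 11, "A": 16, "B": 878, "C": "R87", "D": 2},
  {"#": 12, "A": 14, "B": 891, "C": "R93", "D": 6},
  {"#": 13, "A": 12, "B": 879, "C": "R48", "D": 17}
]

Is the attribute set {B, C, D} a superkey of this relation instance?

No

Rows 9 and 13 have the same {B, C, D} value (B=879, C=R48, D=17) but are distinct tuples, so {B, C, D} does not determine every attribute — not a superkey.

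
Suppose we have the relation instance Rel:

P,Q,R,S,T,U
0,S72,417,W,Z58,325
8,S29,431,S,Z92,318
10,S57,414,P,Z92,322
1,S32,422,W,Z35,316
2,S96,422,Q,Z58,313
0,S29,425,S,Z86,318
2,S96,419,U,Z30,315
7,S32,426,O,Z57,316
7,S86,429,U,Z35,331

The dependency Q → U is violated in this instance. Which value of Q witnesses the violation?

S96

Q=S72: 1 row → U = 325 ✓
Q=S29: 2 rows → U = 318, 318 ✓
Q=S57: 1 row → U = 322 ✓
Q=S32: 2 rows → U = 316, 316 ✓
Q=S96: 2 rows → U takes values {313, 315} — violation
Q=S86: 1 row → U = 331 ✓
The only Q value with inconsistent U is Q=S96.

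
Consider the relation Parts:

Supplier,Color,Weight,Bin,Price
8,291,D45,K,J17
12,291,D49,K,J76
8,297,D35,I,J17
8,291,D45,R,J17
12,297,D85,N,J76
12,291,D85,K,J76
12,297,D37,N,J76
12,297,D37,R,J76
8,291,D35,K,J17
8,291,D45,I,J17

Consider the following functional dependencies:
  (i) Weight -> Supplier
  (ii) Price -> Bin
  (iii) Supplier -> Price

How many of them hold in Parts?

2

(i) Weight -> Supplier: every LHS value maps to a single RHS value — holds.
(ii) Price -> Bin: Price=J17: 5 rows → Bin takes values {K, I, R} — violation; Price=J76: 5 rows → Bin takes values {K, N, R} — violation — fails.
(iii) Supplier -> Price: every LHS value maps to a single RHS value — holds.
2 of the 3 dependencies hold.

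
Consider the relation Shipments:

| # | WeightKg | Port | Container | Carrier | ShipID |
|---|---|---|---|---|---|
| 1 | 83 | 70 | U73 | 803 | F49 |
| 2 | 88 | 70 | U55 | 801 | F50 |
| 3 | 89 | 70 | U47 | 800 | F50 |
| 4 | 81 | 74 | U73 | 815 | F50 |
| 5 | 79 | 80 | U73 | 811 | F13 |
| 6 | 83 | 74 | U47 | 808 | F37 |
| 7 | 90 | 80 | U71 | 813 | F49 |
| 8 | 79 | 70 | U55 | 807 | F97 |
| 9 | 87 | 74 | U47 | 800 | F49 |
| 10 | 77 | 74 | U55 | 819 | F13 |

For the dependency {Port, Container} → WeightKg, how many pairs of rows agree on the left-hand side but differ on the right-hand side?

(Port=70, Container=U55): violating pairs (2,8) — 1 pair.
(Port=74, Container=U47): violating pairs (6,9) — 1 pair.

2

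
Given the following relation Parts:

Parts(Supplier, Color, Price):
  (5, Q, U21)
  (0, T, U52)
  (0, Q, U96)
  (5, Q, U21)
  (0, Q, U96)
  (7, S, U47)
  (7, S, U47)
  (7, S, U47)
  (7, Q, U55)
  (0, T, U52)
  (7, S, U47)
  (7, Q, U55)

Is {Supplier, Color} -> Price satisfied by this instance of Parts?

(Supplier=5, Color=Q): 2 rows → Price = U21, U21 ✓
(Supplier=0, Color=T): 2 rows → Price = U52, U52 ✓
(Supplier=0, Color=Q): 2 rows → Price = U96, U96 ✓
(Supplier=7, Color=S): 4 rows → Price = U47, U47, U47, U47 ✓
(Supplier=7, Color=Q): 2 rows → Price = U55, U55 ✓
Every {Supplier, Color} value is associated with a single Price value, so {Supplier, Color} -> Price holds.

Yes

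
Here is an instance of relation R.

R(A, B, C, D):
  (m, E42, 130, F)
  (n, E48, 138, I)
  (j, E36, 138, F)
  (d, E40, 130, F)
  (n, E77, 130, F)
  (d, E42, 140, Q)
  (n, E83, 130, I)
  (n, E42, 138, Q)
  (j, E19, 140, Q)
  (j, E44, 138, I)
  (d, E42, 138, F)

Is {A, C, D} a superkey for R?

All 11 rows have distinct {A, C, D} values, so {A, C, D} → (all attributes) holds and {A, C, D} is a superkey.

Yes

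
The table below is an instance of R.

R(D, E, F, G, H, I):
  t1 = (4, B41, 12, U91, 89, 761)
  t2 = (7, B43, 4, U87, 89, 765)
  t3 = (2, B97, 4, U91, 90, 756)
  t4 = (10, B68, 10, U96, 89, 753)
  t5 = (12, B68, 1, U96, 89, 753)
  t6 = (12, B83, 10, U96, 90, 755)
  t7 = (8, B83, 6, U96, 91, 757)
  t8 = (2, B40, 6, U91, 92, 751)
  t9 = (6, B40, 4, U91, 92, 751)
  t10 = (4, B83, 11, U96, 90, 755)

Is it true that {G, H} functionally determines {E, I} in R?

Yes

(G=U91, H=89): row 1 → {E,I} = (B41, 761) ✓
(G=U87, H=89): row 2 → {E,I} = (B43, 765) ✓
(G=U91, H=90): row 3 → {E,I} = (B97, 756) ✓
(G=U96, H=89): rows 4, 5 → {E,I} = (B68, 753), (B68, 753) ✓
(G=U96, H=90): rows 6, 10 → {E,I} = (B83, 755), (B83, 755) ✓
(G=U96, H=91): row 7 → {E,I} = (B83, 757) ✓
(G=U91, H=92): rows 8, 9 → {E,I} = (B40, 751), (B40, 751) ✓
Every {G, H} value is associated with a single {E, I} value, so {G, H} -> {E, I} holds.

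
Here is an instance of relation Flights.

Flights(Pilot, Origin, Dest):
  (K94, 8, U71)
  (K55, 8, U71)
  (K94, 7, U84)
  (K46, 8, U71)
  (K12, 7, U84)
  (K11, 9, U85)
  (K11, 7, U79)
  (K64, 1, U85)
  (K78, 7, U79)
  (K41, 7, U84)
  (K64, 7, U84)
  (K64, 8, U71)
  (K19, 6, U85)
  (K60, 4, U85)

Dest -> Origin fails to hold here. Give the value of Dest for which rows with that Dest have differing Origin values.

Dest=U71: 4 rows → Origin = 8, 8, 8, 8 ✓
Dest=U84: 4 rows → Origin = 7, 7, 7, 7 ✓
Dest=U85: 4 rows → Origin takes values {9, 1, 6, 4} — violation
Dest=U79: 2 rows → Origin = 7, 7 ✓
The only Dest value with inconsistent Origin is Dest=U85.

U85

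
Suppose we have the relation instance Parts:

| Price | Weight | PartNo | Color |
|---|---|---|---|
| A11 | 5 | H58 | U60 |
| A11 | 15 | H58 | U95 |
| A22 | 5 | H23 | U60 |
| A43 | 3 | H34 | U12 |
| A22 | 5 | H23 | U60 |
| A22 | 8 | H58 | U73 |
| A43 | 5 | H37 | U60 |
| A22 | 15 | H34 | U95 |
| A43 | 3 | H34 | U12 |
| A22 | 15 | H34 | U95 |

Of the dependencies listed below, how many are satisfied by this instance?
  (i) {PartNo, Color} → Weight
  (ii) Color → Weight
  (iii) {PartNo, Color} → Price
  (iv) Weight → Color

4

(i) {PartNo, Color} → Weight: every LHS value maps to a single RHS value — holds.
(ii) Color → Weight: every LHS value maps to a single RHS value — holds.
(iii) {PartNo, Color} → Price: every LHS value maps to a single RHS value — holds.
(iv) Weight → Color: every LHS value maps to a single RHS value — holds.
4 of the 4 dependencies hold.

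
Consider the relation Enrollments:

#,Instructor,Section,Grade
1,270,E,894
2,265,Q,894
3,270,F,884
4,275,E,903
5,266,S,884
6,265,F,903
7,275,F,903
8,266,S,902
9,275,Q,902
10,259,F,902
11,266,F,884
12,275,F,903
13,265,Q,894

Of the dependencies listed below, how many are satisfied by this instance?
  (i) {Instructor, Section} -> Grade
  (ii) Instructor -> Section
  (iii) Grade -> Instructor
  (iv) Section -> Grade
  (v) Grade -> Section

(i) {Instructor, Section} -> Grade: (Instructor=266, Section=S): rows 5, 8 → Grade takes values {884, 902} — violation — fails.
(ii) Instructor -> Section: Instructor=270: rows 1, 3 → Section takes values {E, F} — violation; Instructor=265: rows 2, 6, 13 → Section takes values {Q, F} — violation; Instructor=275: rows 4, 7, 9, 12 → Section takes values {E, F, Q} — violation; Instructor=266: rows 5, 8, 11 → Section takes values {S, F} — violation — fails.
(iii) Grade -> Instructor: Grade=894: rows 1, 2, 13 → Instructor takes values {270, 265} — violation; Grade=884: rows 3, 5, 11 → Instructor takes values {270, 266} — violation; Grade=903: rows 4, 6, 7, 12 → Instructor takes values {275, 265} — violation; Grade=902: rows 8, 9, 10 → Instructor takes values {266, 275, 259} — violation — fails.
(iv) Section -> Grade: Section=E: rows 1, 4 → Grade takes values {894, 903} — violation; Section=Q: rows 2, 9, 13 → Grade takes values {894, 902} — violation; Section=F: rows 3, 6, 7, 10, 11, 12 → Grade takes values {884, 903, 902} — violation; Section=S: rows 5, 8 → Grade takes values {884, 902} — violation — fails.
(v) Grade -> Section: Grade=894: rows 1, 2, 13 → Section takes values {E, Q} — violation; Grade=884: rows 3, 5, 11 → Section takes values {F, S} — violation; Grade=903: rows 4, 6, 7, 12 → Section takes values {E, F} — violation; Grade=902: rows 8, 9, 10 → Section takes values {S, Q, F} — violation — fails.
None of the 5 dependencies hold.

0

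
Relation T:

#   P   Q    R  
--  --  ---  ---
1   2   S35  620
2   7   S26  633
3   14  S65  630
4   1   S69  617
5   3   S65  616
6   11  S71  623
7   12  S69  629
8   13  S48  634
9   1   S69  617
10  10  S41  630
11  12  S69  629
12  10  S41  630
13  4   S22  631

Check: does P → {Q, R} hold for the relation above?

Yes

P=2: row 1 → {Q,R} = (S35, 620) ✓
P=7: row 2 → {Q,R} = (S26, 633) ✓
P=14: row 3 → {Q,R} = (S65, 630) ✓
P=1: rows 4, 9 → {Q,R} = (S69, 617), (S69, 617) ✓
P=3: row 5 → {Q,R} = (S65, 616) ✓
P=11: row 6 → {Q,R} = (S71, 623) ✓
P=12: rows 7, 11 → {Q,R} = (S69, 629), (S69, 629) ✓
P=13: row 8 → {Q,R} = (S48, 634) ✓
P=10: rows 10, 12 → {Q,R} = (S41, 630), (S41, 630) ✓
P=4: row 13 → {Q,R} = (S22, 631) ✓
Every P value is associated with a single {Q, R} value, so P → {Q, R} holds.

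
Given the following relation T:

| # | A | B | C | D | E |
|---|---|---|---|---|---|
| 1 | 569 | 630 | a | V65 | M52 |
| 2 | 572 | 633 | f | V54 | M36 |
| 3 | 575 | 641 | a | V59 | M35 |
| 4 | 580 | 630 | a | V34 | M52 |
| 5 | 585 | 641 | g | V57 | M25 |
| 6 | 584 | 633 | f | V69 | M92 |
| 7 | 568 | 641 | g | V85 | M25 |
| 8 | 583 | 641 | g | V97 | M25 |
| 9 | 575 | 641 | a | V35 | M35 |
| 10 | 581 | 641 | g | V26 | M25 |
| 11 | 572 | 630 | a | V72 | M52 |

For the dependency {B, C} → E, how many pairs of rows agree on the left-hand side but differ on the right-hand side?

(B=630, C=a): all 3 rows agree on E — 0 pairs.
(B=633, C=f): violating pairs (2,6) — 1 pair.
(B=641, C=a): all 2 rows agree on E — 0 pairs.
(B=641, C=g): all 4 rows agree on E — 0 pairs.

1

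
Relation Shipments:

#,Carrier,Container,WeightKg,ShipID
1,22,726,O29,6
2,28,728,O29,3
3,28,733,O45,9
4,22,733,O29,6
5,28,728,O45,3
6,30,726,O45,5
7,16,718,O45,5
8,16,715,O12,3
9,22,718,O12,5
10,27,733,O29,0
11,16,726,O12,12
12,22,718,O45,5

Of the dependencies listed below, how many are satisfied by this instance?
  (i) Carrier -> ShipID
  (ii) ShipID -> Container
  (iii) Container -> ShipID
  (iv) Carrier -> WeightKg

0

(i) Carrier -> ShipID: Carrier=22: rows 1, 4, 9, 12 → ShipID takes values {6, 5} — violation; Carrier=28: rows 2, 3, 5 → ShipID takes values {3, 9} — violation; Carrier=16: rows 7, 8, 11 → ShipID takes values {5, 3, 12} — violation — fails.
(ii) ShipID -> Container: ShipID=6: rows 1, 4 → Container takes values {726, 733} — violation; ShipID=3: rows 2, 5, 8 → Container takes values {728, 715} — violation; ShipID=5: rows 6, 7, 9, 12 → Container takes values {726, 718} — violation — fails.
(iii) Container -> ShipID: Container=726: rows 1, 6, 11 → ShipID takes values {6, 5, 12} — violation; Container=733: rows 3, 4, 10 → ShipID takes values {9, 6, 0} — violation — fails.
(iv) Carrier -> WeightKg: Carrier=22: rows 1, 4, 9, 12 → WeightKg takes values {O29, O12, O45} — violation; Carrier=28: rows 2, 3, 5 → WeightKg takes values {O29, O45} — violation; Carrier=16: rows 7, 8, 11 → WeightKg takes values {O45, O12} — violation — fails.
None of the 4 dependencies hold.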